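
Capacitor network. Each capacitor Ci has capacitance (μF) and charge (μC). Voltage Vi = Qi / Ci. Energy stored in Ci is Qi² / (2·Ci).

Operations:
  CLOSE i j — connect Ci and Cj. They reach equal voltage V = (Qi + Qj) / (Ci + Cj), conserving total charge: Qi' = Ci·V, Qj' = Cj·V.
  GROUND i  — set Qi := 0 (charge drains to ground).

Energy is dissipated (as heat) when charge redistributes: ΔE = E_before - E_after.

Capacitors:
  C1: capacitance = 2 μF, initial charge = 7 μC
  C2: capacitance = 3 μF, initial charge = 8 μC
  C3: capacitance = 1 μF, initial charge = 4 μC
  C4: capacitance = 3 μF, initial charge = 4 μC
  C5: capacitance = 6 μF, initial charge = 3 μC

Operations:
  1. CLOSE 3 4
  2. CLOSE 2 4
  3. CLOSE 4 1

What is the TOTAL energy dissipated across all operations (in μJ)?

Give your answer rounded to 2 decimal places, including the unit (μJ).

Initial: C1(2μF, Q=7μC, V=3.50V), C2(3μF, Q=8μC, V=2.67V), C3(1μF, Q=4μC, V=4.00V), C4(3μF, Q=4μC, V=1.33V), C5(6μF, Q=3μC, V=0.50V)
Op 1: CLOSE 3-4: Q_total=8.00, C_total=4.00, V=2.00; Q3=2.00, Q4=6.00; dissipated=2.667
Op 2: CLOSE 2-4: Q_total=14.00, C_total=6.00, V=2.33; Q2=7.00, Q4=7.00; dissipated=0.333
Op 3: CLOSE 4-1: Q_total=14.00, C_total=5.00, V=2.80; Q4=8.40, Q1=5.60; dissipated=0.817
Total dissipated: 3.817 μJ

Answer: 3.82 μJ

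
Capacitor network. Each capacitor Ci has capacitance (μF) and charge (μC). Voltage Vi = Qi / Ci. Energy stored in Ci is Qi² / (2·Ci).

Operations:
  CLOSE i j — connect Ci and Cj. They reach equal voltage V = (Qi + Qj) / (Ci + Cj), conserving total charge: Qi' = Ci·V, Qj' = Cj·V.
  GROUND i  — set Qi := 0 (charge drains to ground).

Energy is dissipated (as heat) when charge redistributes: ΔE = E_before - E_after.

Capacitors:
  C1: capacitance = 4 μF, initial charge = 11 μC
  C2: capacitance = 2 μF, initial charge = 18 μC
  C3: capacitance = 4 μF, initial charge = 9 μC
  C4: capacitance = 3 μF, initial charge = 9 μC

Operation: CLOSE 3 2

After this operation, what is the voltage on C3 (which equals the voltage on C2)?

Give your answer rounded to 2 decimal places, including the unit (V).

Answer: 4.50 V

Derivation:
Initial: C1(4μF, Q=11μC, V=2.75V), C2(2μF, Q=18μC, V=9.00V), C3(4μF, Q=9μC, V=2.25V), C4(3μF, Q=9μC, V=3.00V)
Op 1: CLOSE 3-2: Q_total=27.00, C_total=6.00, V=4.50; Q3=18.00, Q2=9.00; dissipated=30.375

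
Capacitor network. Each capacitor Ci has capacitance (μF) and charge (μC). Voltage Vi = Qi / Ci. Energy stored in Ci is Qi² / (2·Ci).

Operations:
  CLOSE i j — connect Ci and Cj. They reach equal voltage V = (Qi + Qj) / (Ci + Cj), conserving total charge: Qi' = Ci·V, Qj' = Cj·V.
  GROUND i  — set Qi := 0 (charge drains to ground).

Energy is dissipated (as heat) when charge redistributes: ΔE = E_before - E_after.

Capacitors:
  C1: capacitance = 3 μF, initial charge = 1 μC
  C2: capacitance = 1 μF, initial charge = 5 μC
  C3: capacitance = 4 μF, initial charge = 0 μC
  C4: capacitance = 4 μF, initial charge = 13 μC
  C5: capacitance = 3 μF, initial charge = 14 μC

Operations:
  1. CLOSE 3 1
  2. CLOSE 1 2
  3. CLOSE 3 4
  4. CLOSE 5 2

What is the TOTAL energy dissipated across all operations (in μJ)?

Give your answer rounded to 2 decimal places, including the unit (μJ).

Initial: C1(3μF, Q=1μC, V=0.33V), C2(1μF, Q=5μC, V=5.00V), C3(4μF, Q=0μC, V=0.00V), C4(4μF, Q=13μC, V=3.25V), C5(3μF, Q=14μC, V=4.67V)
Op 1: CLOSE 3-1: Q_total=1.00, C_total=7.00, V=0.14; Q3=0.57, Q1=0.43; dissipated=0.095
Op 2: CLOSE 1-2: Q_total=5.43, C_total=4.00, V=1.36; Q1=4.07, Q2=1.36; dissipated=8.847
Op 3: CLOSE 3-4: Q_total=13.57, C_total=8.00, V=1.70; Q3=6.79, Q4=6.79; dissipated=9.654
Op 4: CLOSE 5-2: Q_total=15.36, C_total=4.00, V=3.84; Q5=11.52, Q2=3.84; dissipated=4.107
Total dissipated: 22.704 μJ

Answer: 22.70 μJ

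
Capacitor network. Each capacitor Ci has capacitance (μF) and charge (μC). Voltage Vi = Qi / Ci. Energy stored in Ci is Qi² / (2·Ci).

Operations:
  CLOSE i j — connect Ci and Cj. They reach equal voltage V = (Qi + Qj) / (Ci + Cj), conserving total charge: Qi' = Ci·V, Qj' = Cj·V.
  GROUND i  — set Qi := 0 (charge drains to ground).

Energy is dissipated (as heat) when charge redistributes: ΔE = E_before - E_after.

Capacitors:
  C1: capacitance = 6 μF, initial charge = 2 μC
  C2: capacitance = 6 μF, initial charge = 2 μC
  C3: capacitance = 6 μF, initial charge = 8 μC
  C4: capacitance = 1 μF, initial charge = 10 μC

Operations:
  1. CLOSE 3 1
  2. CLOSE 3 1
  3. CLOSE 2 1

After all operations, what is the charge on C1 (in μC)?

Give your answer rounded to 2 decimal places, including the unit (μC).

Initial: C1(6μF, Q=2μC, V=0.33V), C2(6μF, Q=2μC, V=0.33V), C3(6μF, Q=8μC, V=1.33V), C4(1μF, Q=10μC, V=10.00V)
Op 1: CLOSE 3-1: Q_total=10.00, C_total=12.00, V=0.83; Q3=5.00, Q1=5.00; dissipated=1.500
Op 2: CLOSE 3-1: Q_total=10.00, C_total=12.00, V=0.83; Q3=5.00, Q1=5.00; dissipated=0.000
Op 3: CLOSE 2-1: Q_total=7.00, C_total=12.00, V=0.58; Q2=3.50, Q1=3.50; dissipated=0.375
Final charges: Q1=3.50, Q2=3.50, Q3=5.00, Q4=10.00

Answer: 3.50 μC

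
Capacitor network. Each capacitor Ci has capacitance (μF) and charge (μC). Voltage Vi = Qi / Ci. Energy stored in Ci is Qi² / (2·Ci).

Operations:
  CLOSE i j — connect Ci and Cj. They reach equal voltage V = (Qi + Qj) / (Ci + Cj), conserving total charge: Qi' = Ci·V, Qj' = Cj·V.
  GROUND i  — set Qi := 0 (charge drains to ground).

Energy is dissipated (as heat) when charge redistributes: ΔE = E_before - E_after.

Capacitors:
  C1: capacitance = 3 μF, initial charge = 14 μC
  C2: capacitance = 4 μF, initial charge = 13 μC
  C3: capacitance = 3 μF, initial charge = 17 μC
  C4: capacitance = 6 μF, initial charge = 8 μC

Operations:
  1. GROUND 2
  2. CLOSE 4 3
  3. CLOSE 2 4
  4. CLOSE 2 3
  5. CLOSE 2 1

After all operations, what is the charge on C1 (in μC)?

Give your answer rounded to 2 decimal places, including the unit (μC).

Answer: 9.67 μC

Derivation:
Initial: C1(3μF, Q=14μC, V=4.67V), C2(4μF, Q=13μC, V=3.25V), C3(3μF, Q=17μC, V=5.67V), C4(6μF, Q=8μC, V=1.33V)
Op 1: GROUND 2: Q2=0; energy lost=21.125
Op 2: CLOSE 4-3: Q_total=25.00, C_total=9.00, V=2.78; Q4=16.67, Q3=8.33; dissipated=18.778
Op 3: CLOSE 2-4: Q_total=16.67, C_total=10.00, V=1.67; Q2=6.67, Q4=10.00; dissipated=9.259
Op 4: CLOSE 2-3: Q_total=15.00, C_total=7.00, V=2.14; Q2=8.57, Q3=6.43; dissipated=1.058
Op 5: CLOSE 2-1: Q_total=22.57, C_total=7.00, V=3.22; Q2=12.90, Q1=9.67; dissipated=5.460
Final charges: Q1=9.67, Q2=12.90, Q3=6.43, Q4=10.00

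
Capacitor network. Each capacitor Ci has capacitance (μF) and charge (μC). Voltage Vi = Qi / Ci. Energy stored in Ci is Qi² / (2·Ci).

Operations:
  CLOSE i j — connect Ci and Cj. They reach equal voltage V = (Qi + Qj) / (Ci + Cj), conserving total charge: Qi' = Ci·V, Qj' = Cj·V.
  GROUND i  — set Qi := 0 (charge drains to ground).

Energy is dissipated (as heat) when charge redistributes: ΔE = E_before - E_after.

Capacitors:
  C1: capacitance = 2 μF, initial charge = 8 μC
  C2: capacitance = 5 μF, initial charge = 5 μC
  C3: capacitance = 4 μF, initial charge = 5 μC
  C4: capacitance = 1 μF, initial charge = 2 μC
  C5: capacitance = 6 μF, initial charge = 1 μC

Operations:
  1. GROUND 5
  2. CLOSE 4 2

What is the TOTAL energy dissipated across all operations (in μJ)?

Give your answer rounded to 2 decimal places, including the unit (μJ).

Initial: C1(2μF, Q=8μC, V=4.00V), C2(5μF, Q=5μC, V=1.00V), C3(4μF, Q=5μC, V=1.25V), C4(1μF, Q=2μC, V=2.00V), C5(6μF, Q=1μC, V=0.17V)
Op 1: GROUND 5: Q5=0; energy lost=0.083
Op 2: CLOSE 4-2: Q_total=7.00, C_total=6.00, V=1.17; Q4=1.17, Q2=5.83; dissipated=0.417
Total dissipated: 0.500 μJ

Answer: 0.50 μJ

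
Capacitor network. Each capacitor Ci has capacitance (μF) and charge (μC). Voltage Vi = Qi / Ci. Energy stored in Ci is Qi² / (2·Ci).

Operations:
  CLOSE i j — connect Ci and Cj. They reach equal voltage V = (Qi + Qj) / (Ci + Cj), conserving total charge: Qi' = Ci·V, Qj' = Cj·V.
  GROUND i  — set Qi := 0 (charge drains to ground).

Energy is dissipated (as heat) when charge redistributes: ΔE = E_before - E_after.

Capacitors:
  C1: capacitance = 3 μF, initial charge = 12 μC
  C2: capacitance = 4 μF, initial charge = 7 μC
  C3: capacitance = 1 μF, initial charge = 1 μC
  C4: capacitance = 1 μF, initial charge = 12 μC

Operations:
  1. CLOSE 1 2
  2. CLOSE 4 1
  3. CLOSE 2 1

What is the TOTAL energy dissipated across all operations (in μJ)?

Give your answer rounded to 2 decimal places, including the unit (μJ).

Initial: C1(3μF, Q=12μC, V=4.00V), C2(4μF, Q=7μC, V=1.75V), C3(1μF, Q=1μC, V=1.00V), C4(1μF, Q=12μC, V=12.00V)
Op 1: CLOSE 1-2: Q_total=19.00, C_total=7.00, V=2.71; Q1=8.14, Q2=10.86; dissipated=4.339
Op 2: CLOSE 4-1: Q_total=20.14, C_total=4.00, V=5.04; Q4=5.04, Q1=15.11; dissipated=32.334
Op 3: CLOSE 2-1: Q_total=25.96, C_total=7.00, V=3.71; Q2=14.84, Q1=11.13; dissipated=4.619
Total dissipated: 41.293 μJ

Answer: 41.29 μJ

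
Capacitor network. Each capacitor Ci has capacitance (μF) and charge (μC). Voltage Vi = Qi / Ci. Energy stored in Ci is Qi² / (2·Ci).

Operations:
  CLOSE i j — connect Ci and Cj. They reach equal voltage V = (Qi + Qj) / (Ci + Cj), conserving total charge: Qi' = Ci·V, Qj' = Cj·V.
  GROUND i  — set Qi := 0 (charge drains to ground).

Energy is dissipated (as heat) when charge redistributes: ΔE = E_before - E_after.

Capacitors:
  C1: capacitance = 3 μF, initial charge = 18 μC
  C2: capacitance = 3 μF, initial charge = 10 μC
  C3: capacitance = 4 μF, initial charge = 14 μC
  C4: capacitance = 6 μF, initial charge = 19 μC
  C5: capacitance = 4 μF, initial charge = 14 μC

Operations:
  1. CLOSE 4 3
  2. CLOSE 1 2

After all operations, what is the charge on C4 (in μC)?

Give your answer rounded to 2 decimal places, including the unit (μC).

Initial: C1(3μF, Q=18μC, V=6.00V), C2(3μF, Q=10μC, V=3.33V), C3(4μF, Q=14μC, V=3.50V), C4(6μF, Q=19μC, V=3.17V), C5(4μF, Q=14μC, V=3.50V)
Op 1: CLOSE 4-3: Q_total=33.00, C_total=10.00, V=3.30; Q4=19.80, Q3=13.20; dissipated=0.133
Op 2: CLOSE 1-2: Q_total=28.00, C_total=6.00, V=4.67; Q1=14.00, Q2=14.00; dissipated=5.333
Final charges: Q1=14.00, Q2=14.00, Q3=13.20, Q4=19.80, Q5=14.00

Answer: 19.80 μC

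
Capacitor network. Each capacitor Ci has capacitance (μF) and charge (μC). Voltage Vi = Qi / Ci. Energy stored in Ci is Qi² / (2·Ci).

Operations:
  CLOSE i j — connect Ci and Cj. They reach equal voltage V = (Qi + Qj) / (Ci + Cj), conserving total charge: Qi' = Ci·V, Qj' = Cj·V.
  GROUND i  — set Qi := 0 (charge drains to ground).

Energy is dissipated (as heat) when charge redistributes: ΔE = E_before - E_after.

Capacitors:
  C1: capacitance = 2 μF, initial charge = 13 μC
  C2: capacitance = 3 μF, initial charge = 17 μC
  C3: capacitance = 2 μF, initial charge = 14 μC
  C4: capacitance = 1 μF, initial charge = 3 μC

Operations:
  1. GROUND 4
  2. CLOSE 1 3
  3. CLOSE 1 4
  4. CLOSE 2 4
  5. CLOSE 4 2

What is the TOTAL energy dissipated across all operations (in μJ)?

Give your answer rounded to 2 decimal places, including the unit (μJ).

Initial: C1(2μF, Q=13μC, V=6.50V), C2(3μF, Q=17μC, V=5.67V), C3(2μF, Q=14μC, V=7.00V), C4(1μF, Q=3μC, V=3.00V)
Op 1: GROUND 4: Q4=0; energy lost=4.500
Op 2: CLOSE 1-3: Q_total=27.00, C_total=4.00, V=6.75; Q1=13.50, Q3=13.50; dissipated=0.125
Op 3: CLOSE 1-4: Q_total=13.50, C_total=3.00, V=4.50; Q1=9.00, Q4=4.50; dissipated=15.188
Op 4: CLOSE 2-4: Q_total=21.50, C_total=4.00, V=5.38; Q2=16.12, Q4=5.38; dissipated=0.510
Op 5: CLOSE 4-2: Q_total=21.50, C_total=4.00, V=5.38; Q4=5.38, Q2=16.12; dissipated=0.000
Total dissipated: 20.323 μJ

Answer: 20.32 μJ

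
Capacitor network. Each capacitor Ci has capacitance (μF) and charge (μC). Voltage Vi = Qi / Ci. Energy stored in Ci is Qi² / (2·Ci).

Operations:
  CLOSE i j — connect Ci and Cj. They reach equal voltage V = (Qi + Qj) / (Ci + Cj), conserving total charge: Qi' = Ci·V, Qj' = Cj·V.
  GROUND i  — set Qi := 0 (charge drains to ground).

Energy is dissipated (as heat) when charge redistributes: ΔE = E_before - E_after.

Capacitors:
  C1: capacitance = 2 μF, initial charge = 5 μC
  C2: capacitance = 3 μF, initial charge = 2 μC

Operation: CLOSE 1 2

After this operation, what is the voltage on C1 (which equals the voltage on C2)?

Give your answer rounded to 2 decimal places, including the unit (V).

Answer: 1.40 V

Derivation:
Initial: C1(2μF, Q=5μC, V=2.50V), C2(3μF, Q=2μC, V=0.67V)
Op 1: CLOSE 1-2: Q_total=7.00, C_total=5.00, V=1.40; Q1=2.80, Q2=4.20; dissipated=2.017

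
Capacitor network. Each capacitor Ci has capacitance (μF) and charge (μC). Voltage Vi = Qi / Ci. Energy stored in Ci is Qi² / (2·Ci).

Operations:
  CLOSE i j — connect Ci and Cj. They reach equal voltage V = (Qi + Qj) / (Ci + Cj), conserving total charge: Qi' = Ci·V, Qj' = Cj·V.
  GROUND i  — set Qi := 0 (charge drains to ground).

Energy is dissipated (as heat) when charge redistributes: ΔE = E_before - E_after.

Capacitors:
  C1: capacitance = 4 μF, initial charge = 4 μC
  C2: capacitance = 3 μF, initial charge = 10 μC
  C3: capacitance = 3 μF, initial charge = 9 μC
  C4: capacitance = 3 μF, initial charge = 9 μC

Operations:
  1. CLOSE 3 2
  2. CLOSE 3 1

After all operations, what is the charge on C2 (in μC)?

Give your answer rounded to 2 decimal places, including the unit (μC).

Answer: 9.50 μC

Derivation:
Initial: C1(4μF, Q=4μC, V=1.00V), C2(3μF, Q=10μC, V=3.33V), C3(3μF, Q=9μC, V=3.00V), C4(3μF, Q=9μC, V=3.00V)
Op 1: CLOSE 3-2: Q_total=19.00, C_total=6.00, V=3.17; Q3=9.50, Q2=9.50; dissipated=0.083
Op 2: CLOSE 3-1: Q_total=13.50, C_total=7.00, V=1.93; Q3=5.79, Q1=7.71; dissipated=4.024
Final charges: Q1=7.71, Q2=9.50, Q3=5.79, Q4=9.00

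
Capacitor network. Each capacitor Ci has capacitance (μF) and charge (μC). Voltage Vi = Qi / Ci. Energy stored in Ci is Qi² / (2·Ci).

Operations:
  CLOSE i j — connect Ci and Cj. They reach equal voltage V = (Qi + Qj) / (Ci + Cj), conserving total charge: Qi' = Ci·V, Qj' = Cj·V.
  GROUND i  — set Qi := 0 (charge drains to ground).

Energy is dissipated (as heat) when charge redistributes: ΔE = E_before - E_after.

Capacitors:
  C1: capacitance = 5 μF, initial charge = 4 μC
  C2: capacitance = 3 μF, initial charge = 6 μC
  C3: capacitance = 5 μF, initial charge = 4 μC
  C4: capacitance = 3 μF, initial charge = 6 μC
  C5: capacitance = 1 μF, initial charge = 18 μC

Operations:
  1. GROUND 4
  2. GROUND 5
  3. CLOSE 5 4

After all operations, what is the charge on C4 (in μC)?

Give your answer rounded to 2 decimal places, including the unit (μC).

Answer: 0.00 μC

Derivation:
Initial: C1(5μF, Q=4μC, V=0.80V), C2(3μF, Q=6μC, V=2.00V), C3(5μF, Q=4μC, V=0.80V), C4(3μF, Q=6μC, V=2.00V), C5(1μF, Q=18μC, V=18.00V)
Op 1: GROUND 4: Q4=0; energy lost=6.000
Op 2: GROUND 5: Q5=0; energy lost=162.000
Op 3: CLOSE 5-4: Q_total=0.00, C_total=4.00, V=0.00; Q5=0.00, Q4=0.00; dissipated=0.000
Final charges: Q1=4.00, Q2=6.00, Q3=4.00, Q4=0.00, Q5=0.00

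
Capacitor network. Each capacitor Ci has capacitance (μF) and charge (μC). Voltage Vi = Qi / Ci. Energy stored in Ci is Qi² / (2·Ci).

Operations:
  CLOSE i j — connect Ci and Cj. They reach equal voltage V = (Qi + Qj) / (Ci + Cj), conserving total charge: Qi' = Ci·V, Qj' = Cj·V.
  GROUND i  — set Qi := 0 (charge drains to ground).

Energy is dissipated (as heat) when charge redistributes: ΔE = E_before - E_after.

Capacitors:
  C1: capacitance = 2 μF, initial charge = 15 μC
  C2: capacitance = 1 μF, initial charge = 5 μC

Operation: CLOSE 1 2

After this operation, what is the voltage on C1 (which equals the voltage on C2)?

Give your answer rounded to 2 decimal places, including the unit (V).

Initial: C1(2μF, Q=15μC, V=7.50V), C2(1μF, Q=5μC, V=5.00V)
Op 1: CLOSE 1-2: Q_total=20.00, C_total=3.00, V=6.67; Q1=13.33, Q2=6.67; dissipated=2.083

Answer: 6.67 V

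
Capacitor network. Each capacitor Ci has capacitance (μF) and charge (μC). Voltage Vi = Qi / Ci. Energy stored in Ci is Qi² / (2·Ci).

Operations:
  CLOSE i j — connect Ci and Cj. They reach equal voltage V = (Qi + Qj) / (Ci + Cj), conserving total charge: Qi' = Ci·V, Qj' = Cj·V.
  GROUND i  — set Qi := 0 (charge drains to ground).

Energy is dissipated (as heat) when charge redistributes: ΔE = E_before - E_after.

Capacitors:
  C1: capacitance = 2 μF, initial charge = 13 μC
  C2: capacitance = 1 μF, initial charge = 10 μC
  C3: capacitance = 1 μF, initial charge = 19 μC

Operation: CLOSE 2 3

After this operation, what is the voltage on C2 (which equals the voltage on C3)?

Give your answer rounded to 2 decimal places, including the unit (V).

Initial: C1(2μF, Q=13μC, V=6.50V), C2(1μF, Q=10μC, V=10.00V), C3(1μF, Q=19μC, V=19.00V)
Op 1: CLOSE 2-3: Q_total=29.00, C_total=2.00, V=14.50; Q2=14.50, Q3=14.50; dissipated=20.250

Answer: 14.50 V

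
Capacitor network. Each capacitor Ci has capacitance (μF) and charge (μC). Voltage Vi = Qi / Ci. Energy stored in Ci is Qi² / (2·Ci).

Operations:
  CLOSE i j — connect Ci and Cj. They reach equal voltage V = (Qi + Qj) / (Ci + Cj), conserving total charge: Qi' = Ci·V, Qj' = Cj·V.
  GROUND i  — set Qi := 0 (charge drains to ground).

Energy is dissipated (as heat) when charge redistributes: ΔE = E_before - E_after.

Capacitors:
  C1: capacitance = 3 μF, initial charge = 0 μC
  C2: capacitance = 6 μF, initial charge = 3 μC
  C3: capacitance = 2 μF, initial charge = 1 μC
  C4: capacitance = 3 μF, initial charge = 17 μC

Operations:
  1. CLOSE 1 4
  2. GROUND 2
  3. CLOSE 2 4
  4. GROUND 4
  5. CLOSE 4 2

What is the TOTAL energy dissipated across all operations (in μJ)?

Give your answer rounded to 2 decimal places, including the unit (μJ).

Initial: C1(3μF, Q=0μC, V=0.00V), C2(6μF, Q=3μC, V=0.50V), C3(2μF, Q=1μC, V=0.50V), C4(3μF, Q=17μC, V=5.67V)
Op 1: CLOSE 1-4: Q_total=17.00, C_total=6.00, V=2.83; Q1=8.50, Q4=8.50; dissipated=24.083
Op 2: GROUND 2: Q2=0; energy lost=0.750
Op 3: CLOSE 2-4: Q_total=8.50, C_total=9.00, V=0.94; Q2=5.67, Q4=2.83; dissipated=8.028
Op 4: GROUND 4: Q4=0; energy lost=1.338
Op 5: CLOSE 4-2: Q_total=5.67, C_total=9.00, V=0.63; Q4=1.89, Q2=3.78; dissipated=0.892
Total dissipated: 35.091 μJ

Answer: 35.09 μJ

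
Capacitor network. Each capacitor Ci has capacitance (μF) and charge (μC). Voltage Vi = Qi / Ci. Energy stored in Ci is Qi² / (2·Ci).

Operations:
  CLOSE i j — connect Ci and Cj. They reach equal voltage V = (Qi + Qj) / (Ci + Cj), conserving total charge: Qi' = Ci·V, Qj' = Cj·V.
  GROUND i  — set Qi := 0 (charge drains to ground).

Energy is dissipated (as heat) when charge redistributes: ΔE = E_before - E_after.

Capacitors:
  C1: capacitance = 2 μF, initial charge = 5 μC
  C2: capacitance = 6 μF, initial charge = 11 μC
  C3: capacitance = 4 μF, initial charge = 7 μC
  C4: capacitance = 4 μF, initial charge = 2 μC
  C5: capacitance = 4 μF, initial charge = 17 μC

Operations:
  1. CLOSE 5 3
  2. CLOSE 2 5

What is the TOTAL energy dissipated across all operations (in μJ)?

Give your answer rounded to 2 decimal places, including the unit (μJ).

Answer: 7.88 μJ

Derivation:
Initial: C1(2μF, Q=5μC, V=2.50V), C2(6μF, Q=11μC, V=1.83V), C3(4μF, Q=7μC, V=1.75V), C4(4μF, Q=2μC, V=0.50V), C5(4μF, Q=17μC, V=4.25V)
Op 1: CLOSE 5-3: Q_total=24.00, C_total=8.00, V=3.00; Q5=12.00, Q3=12.00; dissipated=6.250
Op 2: CLOSE 2-5: Q_total=23.00, C_total=10.00, V=2.30; Q2=13.80, Q5=9.20; dissipated=1.633
Total dissipated: 7.883 μJ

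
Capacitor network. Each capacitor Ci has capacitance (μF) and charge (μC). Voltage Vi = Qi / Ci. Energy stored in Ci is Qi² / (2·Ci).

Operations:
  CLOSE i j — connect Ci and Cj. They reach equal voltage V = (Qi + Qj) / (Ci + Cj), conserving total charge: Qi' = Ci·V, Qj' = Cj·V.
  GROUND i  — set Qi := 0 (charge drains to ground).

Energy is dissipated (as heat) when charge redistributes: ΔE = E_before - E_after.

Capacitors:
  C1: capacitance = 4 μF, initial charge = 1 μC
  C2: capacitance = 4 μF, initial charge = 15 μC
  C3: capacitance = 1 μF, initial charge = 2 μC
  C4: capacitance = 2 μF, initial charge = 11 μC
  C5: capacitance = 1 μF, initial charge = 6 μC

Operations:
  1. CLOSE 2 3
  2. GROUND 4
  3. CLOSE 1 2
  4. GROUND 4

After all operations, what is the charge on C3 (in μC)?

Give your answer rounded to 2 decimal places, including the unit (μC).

Initial: C1(4μF, Q=1μC, V=0.25V), C2(4μF, Q=15μC, V=3.75V), C3(1μF, Q=2μC, V=2.00V), C4(2μF, Q=11μC, V=5.50V), C5(1μF, Q=6μC, V=6.00V)
Op 1: CLOSE 2-3: Q_total=17.00, C_total=5.00, V=3.40; Q2=13.60, Q3=3.40; dissipated=1.225
Op 2: GROUND 4: Q4=0; energy lost=30.250
Op 3: CLOSE 1-2: Q_total=14.60, C_total=8.00, V=1.82; Q1=7.30, Q2=7.30; dissipated=9.922
Op 4: GROUND 4: Q4=0; energy lost=0.000
Final charges: Q1=7.30, Q2=7.30, Q3=3.40, Q4=0.00, Q5=6.00

Answer: 3.40 μC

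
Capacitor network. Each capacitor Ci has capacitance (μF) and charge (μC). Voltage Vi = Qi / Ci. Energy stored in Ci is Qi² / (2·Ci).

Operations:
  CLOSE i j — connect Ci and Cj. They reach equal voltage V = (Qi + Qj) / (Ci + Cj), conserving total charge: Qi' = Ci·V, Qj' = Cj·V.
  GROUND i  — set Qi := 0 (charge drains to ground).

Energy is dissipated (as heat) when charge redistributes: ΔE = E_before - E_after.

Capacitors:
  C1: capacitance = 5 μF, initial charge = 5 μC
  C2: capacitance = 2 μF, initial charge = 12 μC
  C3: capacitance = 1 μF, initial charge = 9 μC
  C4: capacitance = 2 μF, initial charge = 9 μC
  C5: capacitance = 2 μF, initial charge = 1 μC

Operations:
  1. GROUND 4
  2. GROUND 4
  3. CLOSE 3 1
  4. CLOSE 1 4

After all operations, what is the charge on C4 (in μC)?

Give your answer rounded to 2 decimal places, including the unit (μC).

Answer: 3.33 μC

Derivation:
Initial: C1(5μF, Q=5μC, V=1.00V), C2(2μF, Q=12μC, V=6.00V), C3(1μF, Q=9μC, V=9.00V), C4(2μF, Q=9μC, V=4.50V), C5(2μF, Q=1μC, V=0.50V)
Op 1: GROUND 4: Q4=0; energy lost=20.250
Op 2: GROUND 4: Q4=0; energy lost=0.000
Op 3: CLOSE 3-1: Q_total=14.00, C_total=6.00, V=2.33; Q3=2.33, Q1=11.67; dissipated=26.667
Op 4: CLOSE 1-4: Q_total=11.67, C_total=7.00, V=1.67; Q1=8.33, Q4=3.33; dissipated=3.889
Final charges: Q1=8.33, Q2=12.00, Q3=2.33, Q4=3.33, Q5=1.00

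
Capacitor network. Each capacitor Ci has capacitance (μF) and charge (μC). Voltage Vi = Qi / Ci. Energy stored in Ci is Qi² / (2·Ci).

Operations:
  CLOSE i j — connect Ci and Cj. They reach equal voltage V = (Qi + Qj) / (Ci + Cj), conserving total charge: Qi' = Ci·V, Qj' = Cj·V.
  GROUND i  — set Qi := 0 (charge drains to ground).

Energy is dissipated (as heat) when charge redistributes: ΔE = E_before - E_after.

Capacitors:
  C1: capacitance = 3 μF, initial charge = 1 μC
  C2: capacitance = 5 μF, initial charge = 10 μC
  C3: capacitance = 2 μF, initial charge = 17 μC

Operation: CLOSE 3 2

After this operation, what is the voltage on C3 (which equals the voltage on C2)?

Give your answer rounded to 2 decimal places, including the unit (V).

Answer: 3.86 V

Derivation:
Initial: C1(3μF, Q=1μC, V=0.33V), C2(5μF, Q=10μC, V=2.00V), C3(2μF, Q=17μC, V=8.50V)
Op 1: CLOSE 3-2: Q_total=27.00, C_total=7.00, V=3.86; Q3=7.71, Q2=19.29; dissipated=30.179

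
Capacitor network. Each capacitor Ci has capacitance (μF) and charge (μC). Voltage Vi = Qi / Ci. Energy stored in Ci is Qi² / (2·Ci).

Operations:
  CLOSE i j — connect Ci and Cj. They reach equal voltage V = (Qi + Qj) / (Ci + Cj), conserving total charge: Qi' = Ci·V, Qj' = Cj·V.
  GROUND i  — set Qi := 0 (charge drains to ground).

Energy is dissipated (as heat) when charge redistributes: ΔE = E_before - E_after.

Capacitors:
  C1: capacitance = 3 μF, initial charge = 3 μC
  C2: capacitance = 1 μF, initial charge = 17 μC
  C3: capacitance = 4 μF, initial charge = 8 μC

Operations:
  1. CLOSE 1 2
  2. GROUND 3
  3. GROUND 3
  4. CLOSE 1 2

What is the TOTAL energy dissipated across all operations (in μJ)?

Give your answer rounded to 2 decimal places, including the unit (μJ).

Answer: 104.00 μJ

Derivation:
Initial: C1(3μF, Q=3μC, V=1.00V), C2(1μF, Q=17μC, V=17.00V), C3(4μF, Q=8μC, V=2.00V)
Op 1: CLOSE 1-2: Q_total=20.00, C_total=4.00, V=5.00; Q1=15.00, Q2=5.00; dissipated=96.000
Op 2: GROUND 3: Q3=0; energy lost=8.000
Op 3: GROUND 3: Q3=0; energy lost=0.000
Op 4: CLOSE 1-2: Q_total=20.00, C_total=4.00, V=5.00; Q1=15.00, Q2=5.00; dissipated=0.000
Total dissipated: 104.000 μJ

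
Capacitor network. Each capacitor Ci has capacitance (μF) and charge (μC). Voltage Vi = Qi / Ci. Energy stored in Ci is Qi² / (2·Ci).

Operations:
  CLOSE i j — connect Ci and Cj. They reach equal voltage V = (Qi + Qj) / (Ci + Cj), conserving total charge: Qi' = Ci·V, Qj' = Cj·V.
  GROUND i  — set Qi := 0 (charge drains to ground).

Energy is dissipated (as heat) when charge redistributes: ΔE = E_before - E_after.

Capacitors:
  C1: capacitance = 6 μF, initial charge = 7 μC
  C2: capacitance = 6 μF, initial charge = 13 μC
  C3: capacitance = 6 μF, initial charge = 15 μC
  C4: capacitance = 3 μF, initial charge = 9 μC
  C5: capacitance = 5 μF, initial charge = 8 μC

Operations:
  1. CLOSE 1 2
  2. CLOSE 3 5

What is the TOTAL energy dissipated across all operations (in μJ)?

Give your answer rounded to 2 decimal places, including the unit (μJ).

Answer: 2.60 μJ

Derivation:
Initial: C1(6μF, Q=7μC, V=1.17V), C2(6μF, Q=13μC, V=2.17V), C3(6μF, Q=15μC, V=2.50V), C4(3μF, Q=9μC, V=3.00V), C5(5μF, Q=8μC, V=1.60V)
Op 1: CLOSE 1-2: Q_total=20.00, C_total=12.00, V=1.67; Q1=10.00, Q2=10.00; dissipated=1.500
Op 2: CLOSE 3-5: Q_total=23.00, C_total=11.00, V=2.09; Q3=12.55, Q5=10.45; dissipated=1.105
Total dissipated: 2.605 μJ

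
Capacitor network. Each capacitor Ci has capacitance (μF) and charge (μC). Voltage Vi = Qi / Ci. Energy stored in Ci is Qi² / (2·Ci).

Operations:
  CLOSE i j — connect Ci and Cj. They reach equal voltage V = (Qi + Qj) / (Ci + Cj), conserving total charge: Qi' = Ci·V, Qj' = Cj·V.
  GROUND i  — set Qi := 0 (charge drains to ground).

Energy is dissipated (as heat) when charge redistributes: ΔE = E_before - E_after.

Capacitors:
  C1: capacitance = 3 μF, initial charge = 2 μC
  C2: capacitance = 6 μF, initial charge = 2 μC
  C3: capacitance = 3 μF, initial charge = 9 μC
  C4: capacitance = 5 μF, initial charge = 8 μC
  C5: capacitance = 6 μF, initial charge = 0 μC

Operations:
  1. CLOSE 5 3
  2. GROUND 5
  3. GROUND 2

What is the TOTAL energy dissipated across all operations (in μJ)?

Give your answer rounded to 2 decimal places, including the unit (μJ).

Answer: 12.33 μJ

Derivation:
Initial: C1(3μF, Q=2μC, V=0.67V), C2(6μF, Q=2μC, V=0.33V), C3(3μF, Q=9μC, V=3.00V), C4(5μF, Q=8μC, V=1.60V), C5(6μF, Q=0μC, V=0.00V)
Op 1: CLOSE 5-3: Q_total=9.00, C_total=9.00, V=1.00; Q5=6.00, Q3=3.00; dissipated=9.000
Op 2: GROUND 5: Q5=0; energy lost=3.000
Op 3: GROUND 2: Q2=0; energy lost=0.333
Total dissipated: 12.333 μJ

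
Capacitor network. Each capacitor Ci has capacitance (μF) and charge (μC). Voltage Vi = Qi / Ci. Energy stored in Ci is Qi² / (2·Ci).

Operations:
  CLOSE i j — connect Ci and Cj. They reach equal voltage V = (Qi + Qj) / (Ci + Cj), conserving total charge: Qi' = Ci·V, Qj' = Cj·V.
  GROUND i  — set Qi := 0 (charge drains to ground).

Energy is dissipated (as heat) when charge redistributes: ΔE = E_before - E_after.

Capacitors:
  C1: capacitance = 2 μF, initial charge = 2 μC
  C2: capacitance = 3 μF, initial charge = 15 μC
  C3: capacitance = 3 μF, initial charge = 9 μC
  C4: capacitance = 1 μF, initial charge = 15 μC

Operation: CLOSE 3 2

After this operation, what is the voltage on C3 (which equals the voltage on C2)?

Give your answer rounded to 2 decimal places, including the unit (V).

Initial: C1(2μF, Q=2μC, V=1.00V), C2(3μF, Q=15μC, V=5.00V), C3(3μF, Q=9μC, V=3.00V), C4(1μF, Q=15μC, V=15.00V)
Op 1: CLOSE 3-2: Q_total=24.00, C_total=6.00, V=4.00; Q3=12.00, Q2=12.00; dissipated=3.000

Answer: 4.00 V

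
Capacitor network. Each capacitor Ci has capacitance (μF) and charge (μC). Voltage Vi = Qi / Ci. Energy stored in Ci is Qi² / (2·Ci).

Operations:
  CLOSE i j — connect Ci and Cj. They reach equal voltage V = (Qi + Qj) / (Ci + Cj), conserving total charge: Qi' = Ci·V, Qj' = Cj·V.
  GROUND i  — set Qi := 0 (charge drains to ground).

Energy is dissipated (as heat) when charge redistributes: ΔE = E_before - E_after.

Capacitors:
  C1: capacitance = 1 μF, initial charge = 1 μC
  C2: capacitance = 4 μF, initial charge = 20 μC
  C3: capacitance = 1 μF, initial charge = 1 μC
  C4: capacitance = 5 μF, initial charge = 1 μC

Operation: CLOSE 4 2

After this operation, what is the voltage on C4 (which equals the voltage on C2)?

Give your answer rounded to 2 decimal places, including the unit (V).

Initial: C1(1μF, Q=1μC, V=1.00V), C2(4μF, Q=20μC, V=5.00V), C3(1μF, Q=1μC, V=1.00V), C4(5μF, Q=1μC, V=0.20V)
Op 1: CLOSE 4-2: Q_total=21.00, C_total=9.00, V=2.33; Q4=11.67, Q2=9.33; dissipated=25.600

Answer: 2.33 V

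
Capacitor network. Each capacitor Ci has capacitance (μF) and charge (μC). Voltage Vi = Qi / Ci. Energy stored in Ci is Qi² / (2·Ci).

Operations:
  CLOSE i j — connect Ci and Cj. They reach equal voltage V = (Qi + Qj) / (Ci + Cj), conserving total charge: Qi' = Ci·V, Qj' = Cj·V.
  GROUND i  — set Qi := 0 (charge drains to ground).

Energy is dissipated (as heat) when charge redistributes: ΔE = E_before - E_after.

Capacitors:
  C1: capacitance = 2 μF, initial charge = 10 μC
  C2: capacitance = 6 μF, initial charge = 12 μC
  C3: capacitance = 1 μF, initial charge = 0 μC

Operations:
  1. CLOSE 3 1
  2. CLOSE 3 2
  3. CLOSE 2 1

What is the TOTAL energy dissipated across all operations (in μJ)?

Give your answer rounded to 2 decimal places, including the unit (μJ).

Answer: 10.07 μJ

Derivation:
Initial: C1(2μF, Q=10μC, V=5.00V), C2(6μF, Q=12μC, V=2.00V), C3(1μF, Q=0μC, V=0.00V)
Op 1: CLOSE 3-1: Q_total=10.00, C_total=3.00, V=3.33; Q3=3.33, Q1=6.67; dissipated=8.333
Op 2: CLOSE 3-2: Q_total=15.33, C_total=7.00, V=2.19; Q3=2.19, Q2=13.14; dissipated=0.762
Op 3: CLOSE 2-1: Q_total=19.81, C_total=8.00, V=2.48; Q2=14.86, Q1=4.95; dissipated=0.980
Total dissipated: 10.075 μJ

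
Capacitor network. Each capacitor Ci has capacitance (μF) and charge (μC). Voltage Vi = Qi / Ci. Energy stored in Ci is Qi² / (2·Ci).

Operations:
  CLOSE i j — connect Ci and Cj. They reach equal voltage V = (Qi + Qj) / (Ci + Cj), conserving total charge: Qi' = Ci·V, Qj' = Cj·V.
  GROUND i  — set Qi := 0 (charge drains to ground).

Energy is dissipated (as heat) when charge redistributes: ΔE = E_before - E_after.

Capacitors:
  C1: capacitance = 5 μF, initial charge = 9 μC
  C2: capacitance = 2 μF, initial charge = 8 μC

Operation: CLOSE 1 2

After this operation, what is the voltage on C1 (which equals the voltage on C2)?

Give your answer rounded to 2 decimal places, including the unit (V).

Initial: C1(5μF, Q=9μC, V=1.80V), C2(2μF, Q=8μC, V=4.00V)
Op 1: CLOSE 1-2: Q_total=17.00, C_total=7.00, V=2.43; Q1=12.14, Q2=4.86; dissipated=3.457

Answer: 2.43 V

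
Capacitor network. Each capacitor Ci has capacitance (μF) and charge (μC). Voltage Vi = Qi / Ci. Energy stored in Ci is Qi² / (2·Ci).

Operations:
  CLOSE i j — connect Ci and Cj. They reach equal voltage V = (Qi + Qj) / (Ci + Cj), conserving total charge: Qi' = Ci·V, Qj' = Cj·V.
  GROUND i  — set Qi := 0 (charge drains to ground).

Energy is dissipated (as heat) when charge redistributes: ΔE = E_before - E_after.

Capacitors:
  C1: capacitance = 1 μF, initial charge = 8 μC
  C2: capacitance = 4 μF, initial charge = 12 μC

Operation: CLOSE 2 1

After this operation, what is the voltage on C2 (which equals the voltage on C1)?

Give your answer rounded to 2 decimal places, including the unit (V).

Initial: C1(1μF, Q=8μC, V=8.00V), C2(4μF, Q=12μC, V=3.00V)
Op 1: CLOSE 2-1: Q_total=20.00, C_total=5.00, V=4.00; Q2=16.00, Q1=4.00; dissipated=10.000

Answer: 4.00 V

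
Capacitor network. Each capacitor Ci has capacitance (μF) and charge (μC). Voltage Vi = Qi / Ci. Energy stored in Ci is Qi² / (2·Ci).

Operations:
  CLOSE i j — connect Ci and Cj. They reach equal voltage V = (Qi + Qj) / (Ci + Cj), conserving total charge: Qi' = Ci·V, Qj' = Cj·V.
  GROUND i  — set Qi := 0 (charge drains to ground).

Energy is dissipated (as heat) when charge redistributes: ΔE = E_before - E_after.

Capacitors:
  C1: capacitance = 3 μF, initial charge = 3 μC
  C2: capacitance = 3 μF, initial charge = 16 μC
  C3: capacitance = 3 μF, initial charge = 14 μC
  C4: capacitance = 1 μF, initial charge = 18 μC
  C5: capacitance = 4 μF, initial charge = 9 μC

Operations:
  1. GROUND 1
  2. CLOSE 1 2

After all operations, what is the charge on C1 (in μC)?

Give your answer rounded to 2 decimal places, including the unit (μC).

Initial: C1(3μF, Q=3μC, V=1.00V), C2(3μF, Q=16μC, V=5.33V), C3(3μF, Q=14μC, V=4.67V), C4(1μF, Q=18μC, V=18.00V), C5(4μF, Q=9μC, V=2.25V)
Op 1: GROUND 1: Q1=0; energy lost=1.500
Op 2: CLOSE 1-2: Q_total=16.00, C_total=6.00, V=2.67; Q1=8.00, Q2=8.00; dissipated=21.333
Final charges: Q1=8.00, Q2=8.00, Q3=14.00, Q4=18.00, Q5=9.00

Answer: 8.00 μC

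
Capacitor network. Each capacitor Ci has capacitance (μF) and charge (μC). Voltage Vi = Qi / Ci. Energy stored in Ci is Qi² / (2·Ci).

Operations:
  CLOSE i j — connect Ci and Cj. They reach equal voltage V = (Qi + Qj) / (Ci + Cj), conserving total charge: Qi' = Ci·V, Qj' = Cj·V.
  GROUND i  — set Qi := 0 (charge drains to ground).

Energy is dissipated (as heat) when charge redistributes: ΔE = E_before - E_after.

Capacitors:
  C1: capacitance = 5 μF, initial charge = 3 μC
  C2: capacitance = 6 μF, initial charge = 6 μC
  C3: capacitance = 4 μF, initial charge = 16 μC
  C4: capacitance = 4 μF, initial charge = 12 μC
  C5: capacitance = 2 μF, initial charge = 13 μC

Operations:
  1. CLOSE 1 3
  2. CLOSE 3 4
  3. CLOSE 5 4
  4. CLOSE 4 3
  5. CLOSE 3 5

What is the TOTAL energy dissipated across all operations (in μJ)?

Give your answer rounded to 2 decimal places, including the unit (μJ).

Initial: C1(5μF, Q=3μC, V=0.60V), C2(6μF, Q=6μC, V=1.00V), C3(4μF, Q=16μC, V=4.00V), C4(4μF, Q=12μC, V=3.00V), C5(2μF, Q=13μC, V=6.50V)
Op 1: CLOSE 1-3: Q_total=19.00, C_total=9.00, V=2.11; Q1=10.56, Q3=8.44; dissipated=12.844
Op 2: CLOSE 3-4: Q_total=20.44, C_total=8.00, V=2.56; Q3=10.22, Q4=10.22; dissipated=0.790
Op 3: CLOSE 5-4: Q_total=23.22, C_total=6.00, V=3.87; Q5=7.74, Q4=15.48; dissipated=10.372
Op 4: CLOSE 4-3: Q_total=25.70, C_total=8.00, V=3.21; Q4=12.85, Q3=12.85; dissipated=1.729
Op 5: CLOSE 3-5: Q_total=20.59, C_total=6.00, V=3.43; Q3=13.73, Q5=6.86; dissipated=0.288
Total dissipated: 26.024 μJ

Answer: 26.02 μJ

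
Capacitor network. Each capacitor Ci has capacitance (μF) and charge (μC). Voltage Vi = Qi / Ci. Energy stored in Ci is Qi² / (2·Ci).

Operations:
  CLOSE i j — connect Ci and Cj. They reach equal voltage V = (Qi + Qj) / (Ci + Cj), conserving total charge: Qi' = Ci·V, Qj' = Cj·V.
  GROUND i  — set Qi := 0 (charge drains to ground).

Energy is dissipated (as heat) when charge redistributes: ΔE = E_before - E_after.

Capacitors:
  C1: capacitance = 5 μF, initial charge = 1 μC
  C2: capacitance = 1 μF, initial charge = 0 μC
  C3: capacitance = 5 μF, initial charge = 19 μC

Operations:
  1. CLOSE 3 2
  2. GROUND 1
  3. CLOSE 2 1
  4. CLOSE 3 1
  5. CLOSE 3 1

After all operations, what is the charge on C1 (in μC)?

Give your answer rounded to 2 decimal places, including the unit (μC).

Initial: C1(5μF, Q=1μC, V=0.20V), C2(1μF, Q=0μC, V=0.00V), C3(5μF, Q=19μC, V=3.80V)
Op 1: CLOSE 3-2: Q_total=19.00, C_total=6.00, V=3.17; Q3=15.83, Q2=3.17; dissipated=6.017
Op 2: GROUND 1: Q1=0; energy lost=0.100
Op 3: CLOSE 2-1: Q_total=3.17, C_total=6.00, V=0.53; Q2=0.53, Q1=2.64; dissipated=4.178
Op 4: CLOSE 3-1: Q_total=18.47, C_total=10.00, V=1.85; Q3=9.24, Q1=9.24; dissipated=8.705
Op 5: CLOSE 3-1: Q_total=18.47, C_total=10.00, V=1.85; Q3=9.24, Q1=9.24; dissipated=0.000
Final charges: Q1=9.24, Q2=0.53, Q3=9.24

Answer: 9.24 μC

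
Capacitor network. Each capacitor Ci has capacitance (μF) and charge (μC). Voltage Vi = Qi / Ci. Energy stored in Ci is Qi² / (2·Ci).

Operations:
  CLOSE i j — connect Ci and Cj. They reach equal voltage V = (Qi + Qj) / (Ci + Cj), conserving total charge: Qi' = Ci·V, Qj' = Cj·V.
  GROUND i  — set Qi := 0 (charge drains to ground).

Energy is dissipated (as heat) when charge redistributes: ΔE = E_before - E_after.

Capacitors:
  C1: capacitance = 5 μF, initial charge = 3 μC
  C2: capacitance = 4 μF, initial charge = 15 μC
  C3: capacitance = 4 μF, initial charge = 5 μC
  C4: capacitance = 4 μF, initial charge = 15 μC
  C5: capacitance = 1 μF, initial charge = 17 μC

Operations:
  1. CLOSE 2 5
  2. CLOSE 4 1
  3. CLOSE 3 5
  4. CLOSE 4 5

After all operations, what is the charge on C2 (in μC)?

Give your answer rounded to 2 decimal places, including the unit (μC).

Initial: C1(5μF, Q=3μC, V=0.60V), C2(4μF, Q=15μC, V=3.75V), C3(4μF, Q=5μC, V=1.25V), C4(4μF, Q=15μC, V=3.75V), C5(1μF, Q=17μC, V=17.00V)
Op 1: CLOSE 2-5: Q_total=32.00, C_total=5.00, V=6.40; Q2=25.60, Q5=6.40; dissipated=70.225
Op 2: CLOSE 4-1: Q_total=18.00, C_total=9.00, V=2.00; Q4=8.00, Q1=10.00; dissipated=11.025
Op 3: CLOSE 3-5: Q_total=11.40, C_total=5.00, V=2.28; Q3=9.12, Q5=2.28; dissipated=10.609
Op 4: CLOSE 4-5: Q_total=10.28, C_total=5.00, V=2.06; Q4=8.22, Q5=2.06; dissipated=0.031
Final charges: Q1=10.00, Q2=25.60, Q3=9.12, Q4=8.22, Q5=2.06

Answer: 25.60 μC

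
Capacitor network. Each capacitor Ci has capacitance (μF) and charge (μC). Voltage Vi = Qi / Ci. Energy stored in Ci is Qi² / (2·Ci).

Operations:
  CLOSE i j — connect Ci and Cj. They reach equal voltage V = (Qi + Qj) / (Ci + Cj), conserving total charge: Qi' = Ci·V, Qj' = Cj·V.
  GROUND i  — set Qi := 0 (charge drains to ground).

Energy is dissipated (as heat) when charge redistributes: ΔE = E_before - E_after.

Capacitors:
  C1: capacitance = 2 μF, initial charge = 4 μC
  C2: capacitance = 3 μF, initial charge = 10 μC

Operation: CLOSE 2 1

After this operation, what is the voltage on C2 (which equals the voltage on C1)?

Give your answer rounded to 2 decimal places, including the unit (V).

Initial: C1(2μF, Q=4μC, V=2.00V), C2(3μF, Q=10μC, V=3.33V)
Op 1: CLOSE 2-1: Q_total=14.00, C_total=5.00, V=2.80; Q2=8.40, Q1=5.60; dissipated=1.067

Answer: 2.80 V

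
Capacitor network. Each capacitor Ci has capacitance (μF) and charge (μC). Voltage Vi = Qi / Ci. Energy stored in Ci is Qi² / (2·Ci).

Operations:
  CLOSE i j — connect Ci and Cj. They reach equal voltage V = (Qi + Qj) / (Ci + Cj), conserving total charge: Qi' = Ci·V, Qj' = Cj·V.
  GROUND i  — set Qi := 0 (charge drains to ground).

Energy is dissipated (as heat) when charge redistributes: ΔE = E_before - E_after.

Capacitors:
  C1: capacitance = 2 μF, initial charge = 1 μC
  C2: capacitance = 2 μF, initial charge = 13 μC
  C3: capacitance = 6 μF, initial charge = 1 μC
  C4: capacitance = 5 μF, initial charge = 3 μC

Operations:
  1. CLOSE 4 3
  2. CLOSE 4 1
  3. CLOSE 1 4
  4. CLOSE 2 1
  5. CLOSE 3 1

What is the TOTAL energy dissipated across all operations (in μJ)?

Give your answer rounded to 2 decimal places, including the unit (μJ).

Answer: 26.01 μJ

Derivation:
Initial: C1(2μF, Q=1μC, V=0.50V), C2(2μF, Q=13μC, V=6.50V), C3(6μF, Q=1μC, V=0.17V), C4(5μF, Q=3μC, V=0.60V)
Op 1: CLOSE 4-3: Q_total=4.00, C_total=11.00, V=0.36; Q4=1.82, Q3=2.18; dissipated=0.256
Op 2: CLOSE 4-1: Q_total=2.82, C_total=7.00, V=0.40; Q4=2.01, Q1=0.81; dissipated=0.013
Op 3: CLOSE 1-4: Q_total=2.82, C_total=7.00, V=0.40; Q1=0.81, Q4=2.01; dissipated=0.000
Op 4: CLOSE 2-1: Q_total=13.81, C_total=4.00, V=3.45; Q2=6.90, Q1=6.90; dissipated=18.589
Op 5: CLOSE 3-1: Q_total=9.08, C_total=8.00, V=1.14; Q3=6.81, Q1=2.27; dissipated=7.150
Total dissipated: 26.009 μJ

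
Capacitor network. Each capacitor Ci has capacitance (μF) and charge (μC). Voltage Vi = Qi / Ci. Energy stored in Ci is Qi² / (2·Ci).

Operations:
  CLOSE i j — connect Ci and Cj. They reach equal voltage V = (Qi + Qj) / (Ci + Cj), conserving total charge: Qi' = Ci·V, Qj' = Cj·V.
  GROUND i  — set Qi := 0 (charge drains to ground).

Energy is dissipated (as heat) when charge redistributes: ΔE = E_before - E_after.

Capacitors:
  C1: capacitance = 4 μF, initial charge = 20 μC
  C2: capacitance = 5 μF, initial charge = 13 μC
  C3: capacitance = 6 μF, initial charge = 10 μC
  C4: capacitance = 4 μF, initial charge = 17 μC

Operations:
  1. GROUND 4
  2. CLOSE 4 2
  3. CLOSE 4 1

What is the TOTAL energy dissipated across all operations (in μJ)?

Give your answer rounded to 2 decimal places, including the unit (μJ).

Answer: 56.28 μJ

Derivation:
Initial: C1(4μF, Q=20μC, V=5.00V), C2(5μF, Q=13μC, V=2.60V), C3(6μF, Q=10μC, V=1.67V), C4(4μF, Q=17μC, V=4.25V)
Op 1: GROUND 4: Q4=0; energy lost=36.125
Op 2: CLOSE 4-2: Q_total=13.00, C_total=9.00, V=1.44; Q4=5.78, Q2=7.22; dissipated=7.511
Op 3: CLOSE 4-1: Q_total=25.78, C_total=8.00, V=3.22; Q4=12.89, Q1=12.89; dissipated=12.642
Total dissipated: 56.278 μJ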